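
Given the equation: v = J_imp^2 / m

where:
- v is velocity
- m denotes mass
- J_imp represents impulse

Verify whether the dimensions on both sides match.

No

v (velocity) has dimensions [L T^-1].
m (mass) has dimensions [M].
J_imp (impulse) has dimensions [L M T^-1].

Left side: [L T^-1]
Right side: [L^2 M T^-2]

The two sides have different dimensions, so the equation is NOT dimensionally consistent.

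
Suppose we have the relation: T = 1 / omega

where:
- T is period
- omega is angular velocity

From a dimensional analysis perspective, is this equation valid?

Yes

T (period) has dimensions [T].
omega (angular velocity) has dimensions [T^-1].

Left side: [T]
Right side: [T]

Both sides have the same dimensions, so the equation is dimensionally consistent.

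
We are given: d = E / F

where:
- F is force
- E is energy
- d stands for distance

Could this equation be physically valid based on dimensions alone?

Yes

F (force) has dimensions [L M T^-2].
E (energy) has dimensions [L^2 M T^-2].
d (distance) has dimensions [L].

Left side: [L]
Right side: [L]

Both sides have the same dimensions, so the equation is dimensionally consistent.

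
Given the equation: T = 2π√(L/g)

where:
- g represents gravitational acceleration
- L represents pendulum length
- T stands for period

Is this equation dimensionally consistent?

Yes

g (gravitational acceleration) has dimensions [L T^-2].
L (pendulum length) has dimensions [L].
T (period) has dimensions [T].

Left side: [T]
Right side: [T]

Both sides have the same dimensions, so the equation is dimensionally consistent.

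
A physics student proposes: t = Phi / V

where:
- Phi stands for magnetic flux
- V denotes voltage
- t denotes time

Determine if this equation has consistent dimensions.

Yes

Phi (magnetic flux) has dimensions [I^-1 L^2 M T^-2].
V (voltage) has dimensions [I^-1 L^2 M T^-3].
t (time) has dimensions [T].

Left side: [T]
Right side: [T]

Both sides have the same dimensions, so the equation is dimensionally consistent.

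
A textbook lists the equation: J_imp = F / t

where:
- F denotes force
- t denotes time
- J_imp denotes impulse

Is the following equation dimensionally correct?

No

F (force) has dimensions [L M T^-2].
t (time) has dimensions [T].
J_imp (impulse) has dimensions [L M T^-1].

Left side: [L M T^-1]
Right side: [L M T^-3]

The two sides have different dimensions, so the equation is NOT dimensionally consistent.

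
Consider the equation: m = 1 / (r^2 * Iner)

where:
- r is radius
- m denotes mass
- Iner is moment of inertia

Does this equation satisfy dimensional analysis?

No

r (radius) has dimensions [L].
m (mass) has dimensions [M].
Iner (moment of inertia) has dimensions [L^2 M].

Left side: [M]
Right side: [L^-4 M^-1]

The two sides have different dimensions, so the equation is NOT dimensionally consistent.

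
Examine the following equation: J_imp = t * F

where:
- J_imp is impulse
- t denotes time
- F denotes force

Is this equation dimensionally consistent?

Yes

J_imp (impulse) has dimensions [L M T^-1].
t (time) has dimensions [T].
F (force) has dimensions [L M T^-2].

Left side: [L M T^-1]
Right side: [L M T^-1]

Both sides have the same dimensions, so the equation is dimensionally consistent.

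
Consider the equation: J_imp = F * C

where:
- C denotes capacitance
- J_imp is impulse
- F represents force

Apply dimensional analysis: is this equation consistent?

No

C (capacitance) has dimensions [I^2 L^-2 M^-1 T^4].
J_imp (impulse) has dimensions [L M T^-1].
F (force) has dimensions [L M T^-2].

Left side: [L M T^-1]
Right side: [I^2 L^-1 T^2]

The two sides have different dimensions, so the equation is NOT dimensionally consistent.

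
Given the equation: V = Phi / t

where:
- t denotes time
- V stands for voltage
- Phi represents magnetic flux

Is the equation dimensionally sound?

Yes

t (time) has dimensions [T].
V (voltage) has dimensions [I^-1 L^2 M T^-3].
Phi (magnetic flux) has dimensions [I^-1 L^2 M T^-2].

Left side: [I^-1 L^2 M T^-3]
Right side: [I^-1 L^2 M T^-3]

Both sides have the same dimensions, so the equation is dimensionally consistent.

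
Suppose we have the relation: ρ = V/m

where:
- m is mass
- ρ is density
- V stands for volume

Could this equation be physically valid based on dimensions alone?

No

m (mass) has dimensions [M].
ρ (density) has dimensions [L^-3 M].
V (volume) has dimensions [L^3].

Left side: [L^-3 M]
Right side: [L^3 M^-1]

The two sides have different dimensions, so the equation is NOT dimensionally consistent.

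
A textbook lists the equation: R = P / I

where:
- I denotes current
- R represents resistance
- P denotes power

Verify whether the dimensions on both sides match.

No

I (current) has dimensions [I].
R (resistance) has dimensions [I^-2 L^2 M T^-3].
P (power) has dimensions [L^2 M T^-3].

Left side: [I^-2 L^2 M T^-3]
Right side: [I^-1 L^2 M T^-3]

The two sides have different dimensions, so the equation is NOT dimensionally consistent.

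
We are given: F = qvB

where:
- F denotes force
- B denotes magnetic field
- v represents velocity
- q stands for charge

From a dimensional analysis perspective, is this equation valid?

Yes

F (force) has dimensions [L M T^-2].
B (magnetic field) has dimensions [I^-1 M T^-2].
v (velocity) has dimensions [L T^-1].
q (charge) has dimensions [I T].

Left side: [L M T^-2]
Right side: [L M T^-2]

Both sides have the same dimensions, so the equation is dimensionally consistent.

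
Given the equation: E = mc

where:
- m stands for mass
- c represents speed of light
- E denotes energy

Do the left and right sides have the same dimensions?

No

m (mass) has dimensions [M].
c (speed of light) has dimensions [L T^-1].
E (energy) has dimensions [L^2 M T^-2].

Left side: [L^2 M T^-2]
Right side: [L M T^-1]

The two sides have different dimensions, so the equation is NOT dimensionally consistent.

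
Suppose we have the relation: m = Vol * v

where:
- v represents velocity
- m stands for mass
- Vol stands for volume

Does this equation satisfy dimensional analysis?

No

v (velocity) has dimensions [L T^-1].
m (mass) has dimensions [M].
Vol (volume) has dimensions [L^3].

Left side: [M]
Right side: [L^4 T^-1]

The two sides have different dimensions, so the equation is NOT dimensionally consistent.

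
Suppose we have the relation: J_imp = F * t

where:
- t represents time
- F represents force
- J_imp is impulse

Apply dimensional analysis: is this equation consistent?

Yes

t (time) has dimensions [T].
F (force) has dimensions [L M T^-2].
J_imp (impulse) has dimensions [L M T^-1].

Left side: [L M T^-1]
Right side: [L M T^-1]

Both sides have the same dimensions, so the equation is dimensionally consistent.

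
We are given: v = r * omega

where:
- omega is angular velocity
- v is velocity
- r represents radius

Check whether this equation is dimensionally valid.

Yes

omega (angular velocity) has dimensions [T^-1].
v (velocity) has dimensions [L T^-1].
r (radius) has dimensions [L].

Left side: [L T^-1]
Right side: [L T^-1]

Both sides have the same dimensions, so the equation is dimensionally consistent.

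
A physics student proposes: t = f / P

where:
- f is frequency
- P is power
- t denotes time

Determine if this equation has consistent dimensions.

No

f (frequency) has dimensions [T^-1].
P (power) has dimensions [L^2 M T^-3].
t (time) has dimensions [T].

Left side: [T]
Right side: [L^-2 M^-1 T^2]

The two sides have different dimensions, so the equation is NOT dimensionally consistent.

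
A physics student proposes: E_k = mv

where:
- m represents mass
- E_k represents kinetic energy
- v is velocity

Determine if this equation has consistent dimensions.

No

m (mass) has dimensions [M].
E_k (kinetic energy) has dimensions [L^2 M T^-2].
v (velocity) has dimensions [L T^-1].

Left side: [L^2 M T^-2]
Right side: [L M T^-1]

The two sides have different dimensions, so the equation is NOT dimensionally consistent.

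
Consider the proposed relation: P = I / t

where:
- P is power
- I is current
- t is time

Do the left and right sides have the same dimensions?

No

P (power) has dimensions [L^2 M T^-3].
I (current) has dimensions [I].
t (time) has dimensions [T].

Left side: [L^2 M T^-3]
Right side: [I T^-1]

The two sides have different dimensions, so the equation is NOT dimensionally consistent.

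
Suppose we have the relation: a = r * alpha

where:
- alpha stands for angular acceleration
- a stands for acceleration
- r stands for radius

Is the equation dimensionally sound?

Yes

alpha (angular acceleration) has dimensions [T^-2].
a (acceleration) has dimensions [L T^-2].
r (radius) has dimensions [L].

Left side: [L T^-2]
Right side: [L T^-2]

Both sides have the same dimensions, so the equation is dimensionally consistent.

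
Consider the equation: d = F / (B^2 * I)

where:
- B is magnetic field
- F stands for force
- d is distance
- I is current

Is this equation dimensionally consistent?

No

B (magnetic field) has dimensions [I^-1 M T^-2].
F (force) has dimensions [L M T^-2].
d (distance) has dimensions [L].
I (current) has dimensions [I].

Left side: [L]
Right side: [I L M^-1 T^2]

The two sides have different dimensions, so the equation is NOT dimensionally consistent.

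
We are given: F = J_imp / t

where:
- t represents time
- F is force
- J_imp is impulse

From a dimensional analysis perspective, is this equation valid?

Yes

t (time) has dimensions [T].
F (force) has dimensions [L M T^-2].
J_imp (impulse) has dimensions [L M T^-1].

Left side: [L M T^-2]
Right side: [L M T^-2]

Both sides have the same dimensions, so the equation is dimensionally consistent.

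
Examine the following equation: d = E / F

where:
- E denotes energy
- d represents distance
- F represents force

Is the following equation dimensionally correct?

Yes

E (energy) has dimensions [L^2 M T^-2].
d (distance) has dimensions [L].
F (force) has dimensions [L M T^-2].

Left side: [L]
Right side: [L]

Both sides have the same dimensions, so the equation is dimensionally consistent.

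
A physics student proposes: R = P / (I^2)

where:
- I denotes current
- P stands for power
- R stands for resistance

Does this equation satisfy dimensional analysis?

Yes

I (current) has dimensions [I].
P (power) has dimensions [L^2 M T^-3].
R (resistance) has dimensions [I^-2 L^2 M T^-3].

Left side: [I^-2 L^2 M T^-3]
Right side: [I^-2 L^2 M T^-3]

Both sides have the same dimensions, so the equation is dimensionally consistent.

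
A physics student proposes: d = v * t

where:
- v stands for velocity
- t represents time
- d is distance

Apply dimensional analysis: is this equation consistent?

Yes

v (velocity) has dimensions [L T^-1].
t (time) has dimensions [T].
d (distance) has dimensions [L].

Left side: [L]
Right side: [L]

Both sides have the same dimensions, so the equation is dimensionally consistent.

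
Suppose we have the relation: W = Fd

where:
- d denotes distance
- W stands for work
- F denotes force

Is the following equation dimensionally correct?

Yes

d (distance) has dimensions [L].
W (work) has dimensions [L^2 M T^-2].
F (force) has dimensions [L M T^-2].

Left side: [L^2 M T^-2]
Right side: [L^2 M T^-2]

Both sides have the same dimensions, so the equation is dimensionally consistent.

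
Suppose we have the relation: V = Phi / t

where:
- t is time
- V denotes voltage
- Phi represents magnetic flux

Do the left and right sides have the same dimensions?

Yes

t (time) has dimensions [T].
V (voltage) has dimensions [I^-1 L^2 M T^-3].
Phi (magnetic flux) has dimensions [I^-1 L^2 M T^-2].

Left side: [I^-1 L^2 M T^-3]
Right side: [I^-1 L^2 M T^-3]

Both sides have the same dimensions, so the equation is dimensionally consistent.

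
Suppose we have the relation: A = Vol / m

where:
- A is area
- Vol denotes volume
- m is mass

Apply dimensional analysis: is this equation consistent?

No

A (area) has dimensions [L^2].
Vol (volume) has dimensions [L^3].
m (mass) has dimensions [M].

Left side: [L^2]
Right side: [L^3 M^-1]

The two sides have different dimensions, so the equation is NOT dimensionally consistent.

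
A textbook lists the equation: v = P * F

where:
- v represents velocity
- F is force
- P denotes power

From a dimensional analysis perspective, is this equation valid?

No

v (velocity) has dimensions [L T^-1].
F (force) has dimensions [L M T^-2].
P (power) has dimensions [L^2 M T^-3].

Left side: [L T^-1]
Right side: [L^3 M^2 T^-5]

The two sides have different dimensions, so the equation is NOT dimensionally consistent.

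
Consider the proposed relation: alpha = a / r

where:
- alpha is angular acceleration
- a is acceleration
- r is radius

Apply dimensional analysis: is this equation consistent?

Yes

alpha (angular acceleration) has dimensions [T^-2].
a (acceleration) has dimensions [L T^-2].
r (radius) has dimensions [L].

Left side: [T^-2]
Right side: [T^-2]

Both sides have the same dimensions, so the equation is dimensionally consistent.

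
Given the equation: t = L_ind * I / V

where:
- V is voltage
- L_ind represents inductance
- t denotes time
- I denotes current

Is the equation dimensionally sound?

Yes

V (voltage) has dimensions [I^-1 L^2 M T^-3].
L_ind (inductance) has dimensions [I^-2 L^2 M T^-2].
t (time) has dimensions [T].
I (current) has dimensions [I].

Left side: [T]
Right side: [T]

Both sides have the same dimensions, so the equation is dimensionally consistent.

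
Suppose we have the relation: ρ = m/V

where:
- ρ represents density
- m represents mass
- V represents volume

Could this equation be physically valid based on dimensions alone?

Yes

ρ (density) has dimensions [L^-3 M].
m (mass) has dimensions [M].
V (volume) has dimensions [L^3].

Left side: [L^-3 M]
Right side: [L^-3 M]

Both sides have the same dimensions, so the equation is dimensionally consistent.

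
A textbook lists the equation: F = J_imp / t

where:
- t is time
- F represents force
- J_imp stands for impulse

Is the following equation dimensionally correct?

Yes

t (time) has dimensions [T].
F (force) has dimensions [L M T^-2].
J_imp (impulse) has dimensions [L M T^-1].

Left side: [L M T^-2]
Right side: [L M T^-2]

Both sides have the same dimensions, so the equation is dimensionally consistent.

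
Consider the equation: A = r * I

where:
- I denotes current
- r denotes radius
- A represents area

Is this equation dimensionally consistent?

No

I (current) has dimensions [I].
r (radius) has dimensions [L].
A (area) has dimensions [L^2].

Left side: [L^2]
Right side: [I L]

The two sides have different dimensions, so the equation is NOT dimensionally consistent.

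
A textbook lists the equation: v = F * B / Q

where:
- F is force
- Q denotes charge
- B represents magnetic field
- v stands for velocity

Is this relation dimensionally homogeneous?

No

F (force) has dimensions [L M T^-2].
Q (charge) has dimensions [I T].
B (magnetic field) has dimensions [I^-1 M T^-2].
v (velocity) has dimensions [L T^-1].

Left side: [L T^-1]
Right side: [I^-2 L M^2 T^-5]

The two sides have different dimensions, so the equation is NOT dimensionally consistent.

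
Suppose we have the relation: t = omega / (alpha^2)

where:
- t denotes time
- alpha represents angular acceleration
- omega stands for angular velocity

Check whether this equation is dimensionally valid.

No

t (time) has dimensions [T].
alpha (angular acceleration) has dimensions [T^-2].
omega (angular velocity) has dimensions [T^-1].

Left side: [T]
Right side: [T^3]

The two sides have different dimensions, so the equation is NOT dimensionally consistent.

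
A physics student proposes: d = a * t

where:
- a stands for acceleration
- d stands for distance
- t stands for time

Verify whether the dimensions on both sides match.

No

a (acceleration) has dimensions [L T^-2].
d (distance) has dimensions [L].
t (time) has dimensions [T].

Left side: [L]
Right side: [L T^-1]

The two sides have different dimensions, so the equation is NOT dimensionally consistent.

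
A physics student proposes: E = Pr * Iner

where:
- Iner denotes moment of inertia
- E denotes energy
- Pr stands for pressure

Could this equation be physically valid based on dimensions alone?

No

Iner (moment of inertia) has dimensions [L^2 M].
E (energy) has dimensions [L^2 M T^-2].
Pr (pressure) has dimensions [L^-1 M T^-2].

Left side: [L^2 M T^-2]
Right side: [L M^2 T^-2]

The two sides have different dimensions, so the equation is NOT dimensionally consistent.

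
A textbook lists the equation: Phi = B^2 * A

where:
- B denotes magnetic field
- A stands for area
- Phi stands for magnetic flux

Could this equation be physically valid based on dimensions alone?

No

B (magnetic field) has dimensions [I^-1 M T^-2].
A (area) has dimensions [L^2].
Phi (magnetic flux) has dimensions [I^-1 L^2 M T^-2].

Left side: [I^-1 L^2 M T^-2]
Right side: [I^-2 L^2 M^2 T^-4]

The two sides have different dimensions, so the equation is NOT dimensionally consistent.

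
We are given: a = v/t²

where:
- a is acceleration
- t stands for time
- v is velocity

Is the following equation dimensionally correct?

No

a (acceleration) has dimensions [L T^-2].
t (time) has dimensions [T].
v (velocity) has dimensions [L T^-1].

Left side: [L T^-2]
Right side: [L T^-3]

The two sides have different dimensions, so the equation is NOT dimensionally consistent.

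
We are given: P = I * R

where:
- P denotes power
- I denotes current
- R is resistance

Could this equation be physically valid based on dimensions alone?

No

P (power) has dimensions [L^2 M T^-3].
I (current) has dimensions [I].
R (resistance) has dimensions [I^-2 L^2 M T^-3].

Left side: [L^2 M T^-3]
Right side: [I^-1 L^2 M T^-3]

The two sides have different dimensions, so the equation is NOT dimensionally consistent.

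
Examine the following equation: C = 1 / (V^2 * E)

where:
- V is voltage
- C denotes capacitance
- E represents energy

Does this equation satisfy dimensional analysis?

No

V (voltage) has dimensions [I^-1 L^2 M T^-3].
C (capacitance) has dimensions [I^2 L^-2 M^-1 T^4].
E (energy) has dimensions [L^2 M T^-2].

Left side: [I^2 L^-2 M^-1 T^4]
Right side: [I^2 L^-6 M^-3 T^8]

The two sides have different dimensions, so the equation is NOT dimensionally consistent.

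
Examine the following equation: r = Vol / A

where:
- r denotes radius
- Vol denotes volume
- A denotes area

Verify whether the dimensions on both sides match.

Yes

r (radius) has dimensions [L].
Vol (volume) has dimensions [L^3].
A (area) has dimensions [L^2].

Left side: [L]
Right side: [L]

Both sides have the same dimensions, so the equation is dimensionally consistent.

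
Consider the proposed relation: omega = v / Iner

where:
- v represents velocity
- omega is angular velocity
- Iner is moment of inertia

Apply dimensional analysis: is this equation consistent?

No

v (velocity) has dimensions [L T^-1].
omega (angular velocity) has dimensions [T^-1].
Iner (moment of inertia) has dimensions [L^2 M].

Left side: [T^-1]
Right side: [L^-1 M^-1 T^-1]

The two sides have different dimensions, so the equation is NOT dimensionally consistent.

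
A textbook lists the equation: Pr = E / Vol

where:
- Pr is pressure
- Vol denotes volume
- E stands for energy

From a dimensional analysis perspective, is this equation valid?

Yes

Pr (pressure) has dimensions [L^-1 M T^-2].
Vol (volume) has dimensions [L^3].
E (energy) has dimensions [L^2 M T^-2].

Left side: [L^-1 M T^-2]
Right side: [L^-1 M T^-2]

Both sides have the same dimensions, so the equation is dimensionally consistent.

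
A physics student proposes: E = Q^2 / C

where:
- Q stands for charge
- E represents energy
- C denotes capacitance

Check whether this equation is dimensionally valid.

Yes

Q (charge) has dimensions [I T].
E (energy) has dimensions [L^2 M T^-2].
C (capacitance) has dimensions [I^2 L^-2 M^-1 T^4].

Left side: [L^2 M T^-2]
Right side: [L^2 M T^-2]

Both sides have the same dimensions, so the equation is dimensionally consistent.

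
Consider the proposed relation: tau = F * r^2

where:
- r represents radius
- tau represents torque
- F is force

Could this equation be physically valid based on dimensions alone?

No

r (radius) has dimensions [L].
tau (torque) has dimensions [L^2 M T^-2].
F (force) has dimensions [L M T^-2].

Left side: [L^2 M T^-2]
Right side: [L^3 M T^-2]

The two sides have different dimensions, so the equation is NOT dimensionally consistent.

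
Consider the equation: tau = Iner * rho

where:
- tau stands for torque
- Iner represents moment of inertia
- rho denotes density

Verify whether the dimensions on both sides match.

No

tau (torque) has dimensions [L^2 M T^-2].
Iner (moment of inertia) has dimensions [L^2 M].
rho (density) has dimensions [L^-3 M].

Left side: [L^2 M T^-2]
Right side: [L^-1 M^2]

The two sides have different dimensions, so the equation is NOT dimensionally consistent.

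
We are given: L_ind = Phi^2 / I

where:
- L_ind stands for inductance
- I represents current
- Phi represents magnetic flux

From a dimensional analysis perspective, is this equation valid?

No

L_ind (inductance) has dimensions [I^-2 L^2 M T^-2].
I (current) has dimensions [I].
Phi (magnetic flux) has dimensions [I^-1 L^2 M T^-2].

Left side: [I^-2 L^2 M T^-2]
Right side: [I^-3 L^4 M^2 T^-4]

The two sides have different dimensions, so the equation is NOT dimensionally consistent.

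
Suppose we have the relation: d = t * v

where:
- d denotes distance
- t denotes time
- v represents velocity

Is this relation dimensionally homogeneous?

Yes

d (distance) has dimensions [L].
t (time) has dimensions [T].
v (velocity) has dimensions [L T^-1].

Left side: [L]
Right side: [L]

Both sides have the same dimensions, so the equation is dimensionally consistent.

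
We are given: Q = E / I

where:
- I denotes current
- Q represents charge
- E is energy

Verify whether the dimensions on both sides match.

No

I (current) has dimensions [I].
Q (charge) has dimensions [I T].
E (energy) has dimensions [L^2 M T^-2].

Left side: [I T]
Right side: [I^-1 L^2 M T^-2]

The two sides have different dimensions, so the equation is NOT dimensionally consistent.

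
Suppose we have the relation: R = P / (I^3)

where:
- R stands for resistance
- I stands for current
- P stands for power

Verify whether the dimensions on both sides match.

No

R (resistance) has dimensions [I^-2 L^2 M T^-3].
I (current) has dimensions [I].
P (power) has dimensions [L^2 M T^-3].

Left side: [I^-2 L^2 M T^-3]
Right side: [I^-3 L^2 M T^-3]

The two sides have different dimensions, so the equation is NOT dimensionally consistent.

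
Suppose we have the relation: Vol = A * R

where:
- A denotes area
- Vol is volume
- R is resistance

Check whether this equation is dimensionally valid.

No

A (area) has dimensions [L^2].
Vol (volume) has dimensions [L^3].
R (resistance) has dimensions [I^-2 L^2 M T^-3].

Left side: [L^3]
Right side: [I^-2 L^4 M T^-3]

The two sides have different dimensions, so the equation is NOT dimensionally consistent.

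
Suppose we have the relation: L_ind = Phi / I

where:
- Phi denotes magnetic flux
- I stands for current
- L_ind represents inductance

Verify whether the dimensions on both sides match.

Yes

Phi (magnetic flux) has dimensions [I^-1 L^2 M T^-2].
I (current) has dimensions [I].
L_ind (inductance) has dimensions [I^-2 L^2 M T^-2].

Left side: [I^-2 L^2 M T^-2]
Right side: [I^-2 L^2 M T^-2]

Both sides have the same dimensions, so the equation is dimensionally consistent.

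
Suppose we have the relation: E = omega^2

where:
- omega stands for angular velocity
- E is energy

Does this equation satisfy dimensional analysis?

No

omega (angular velocity) has dimensions [T^-1].
E (energy) has dimensions [L^2 M T^-2].

Left side: [L^2 M T^-2]
Right side: [T^-2]

The two sides have different dimensions, so the equation is NOT dimensionally consistent.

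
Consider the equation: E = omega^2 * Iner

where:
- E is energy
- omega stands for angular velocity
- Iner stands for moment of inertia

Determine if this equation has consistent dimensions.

Yes

E (energy) has dimensions [L^2 M T^-2].
omega (angular velocity) has dimensions [T^-1].
Iner (moment of inertia) has dimensions [L^2 M].

Left side: [L^2 M T^-2]
Right side: [L^2 M T^-2]

Both sides have the same dimensions, so the equation is dimensionally consistent.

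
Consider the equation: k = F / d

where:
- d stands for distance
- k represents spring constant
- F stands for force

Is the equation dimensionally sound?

Yes

d (distance) has dimensions [L].
k (spring constant) has dimensions [M T^-2].
F (force) has dimensions [L M T^-2].

Left side: [M T^-2]
Right side: [M T^-2]

Both sides have the same dimensions, so the equation is dimensionally consistent.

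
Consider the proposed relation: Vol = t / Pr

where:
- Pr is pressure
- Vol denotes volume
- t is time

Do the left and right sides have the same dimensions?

No

Pr (pressure) has dimensions [L^-1 M T^-2].
Vol (volume) has dimensions [L^3].
t (time) has dimensions [T].

Left side: [L^3]
Right side: [L M^-1 T^3]

The two sides have different dimensions, so the equation is NOT dimensionally consistent.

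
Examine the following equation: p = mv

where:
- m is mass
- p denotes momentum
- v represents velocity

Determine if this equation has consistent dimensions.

Yes

m (mass) has dimensions [M].
p (momentum) has dimensions [L M T^-1].
v (velocity) has dimensions [L T^-1].

Left side: [L M T^-1]
Right side: [L M T^-1]

Both sides have the same dimensions, so the equation is dimensionally consistent.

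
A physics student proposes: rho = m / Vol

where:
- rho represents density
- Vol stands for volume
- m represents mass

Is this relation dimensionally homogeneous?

Yes

rho (density) has dimensions [L^-3 M].
Vol (volume) has dimensions [L^3].
m (mass) has dimensions [M].

Left side: [L^-3 M]
Right side: [L^-3 M]

Both sides have the same dimensions, so the equation is dimensionally consistent.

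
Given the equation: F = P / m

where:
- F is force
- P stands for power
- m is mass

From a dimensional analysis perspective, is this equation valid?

No

F (force) has dimensions [L M T^-2].
P (power) has dimensions [L^2 M T^-3].
m (mass) has dimensions [M].

Left side: [L M T^-2]
Right side: [L^2 T^-3]

The two sides have different dimensions, so the equation is NOT dimensionally consistent.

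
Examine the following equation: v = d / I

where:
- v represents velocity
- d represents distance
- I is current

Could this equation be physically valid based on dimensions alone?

No

v (velocity) has dimensions [L T^-1].
d (distance) has dimensions [L].
I (current) has dimensions [I].

Left side: [L T^-1]
Right side: [I^-1 L]

The two sides have different dimensions, so the equation is NOT dimensionally consistent.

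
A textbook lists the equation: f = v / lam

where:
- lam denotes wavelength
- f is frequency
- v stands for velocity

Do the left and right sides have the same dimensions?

Yes

lam (wavelength) has dimensions [L].
f (frequency) has dimensions [T^-1].
v (velocity) has dimensions [L T^-1].

Left side: [T^-1]
Right side: [T^-1]

Both sides have the same dimensions, so the equation is dimensionally consistent.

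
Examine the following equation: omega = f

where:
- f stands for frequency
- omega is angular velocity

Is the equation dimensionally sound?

Yes

f (frequency) has dimensions [T^-1].
omega (angular velocity) has dimensions [T^-1].

Left side: [T^-1]
Right side: [T^-1]

Both sides have the same dimensions, so the equation is dimensionally consistent.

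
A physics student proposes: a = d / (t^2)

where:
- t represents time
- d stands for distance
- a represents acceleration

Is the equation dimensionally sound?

Yes

t (time) has dimensions [T].
d (distance) has dimensions [L].
a (acceleration) has dimensions [L T^-2].

Left side: [L T^-2]
Right side: [L T^-2]

Both sides have the same dimensions, so the equation is dimensionally consistent.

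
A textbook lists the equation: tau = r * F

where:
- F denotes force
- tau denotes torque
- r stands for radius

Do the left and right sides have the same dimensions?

Yes

F (force) has dimensions [L M T^-2].
tau (torque) has dimensions [L^2 M T^-2].
r (radius) has dimensions [L].

Left side: [L^2 M T^-2]
Right side: [L^2 M T^-2]

Both sides have the same dimensions, so the equation is dimensionally consistent.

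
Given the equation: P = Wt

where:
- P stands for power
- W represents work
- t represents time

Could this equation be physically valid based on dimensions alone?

No

P (power) has dimensions [L^2 M T^-3].
W (work) has dimensions [L^2 M T^-2].
t (time) has dimensions [T].

Left side: [L^2 M T^-3]
Right side: [L^2 M T^-1]

The two sides have different dimensions, so the equation is NOT dimensionally consistent.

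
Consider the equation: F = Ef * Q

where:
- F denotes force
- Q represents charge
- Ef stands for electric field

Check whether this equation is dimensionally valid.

Yes

F (force) has dimensions [L M T^-2].
Q (charge) has dimensions [I T].
Ef (electric field) has dimensions [I^-1 L M T^-3].

Left side: [L M T^-2]
Right side: [L M T^-2]

Both sides have the same dimensions, so the equation is dimensionally consistent.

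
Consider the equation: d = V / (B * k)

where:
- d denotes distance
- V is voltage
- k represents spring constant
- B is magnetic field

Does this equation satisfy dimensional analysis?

No

d (distance) has dimensions [L].
V (voltage) has dimensions [I^-1 L^2 M T^-3].
k (spring constant) has dimensions [M T^-2].
B (magnetic field) has dimensions [I^-1 M T^-2].

Left side: [L]
Right side: [L^2 M^-1 T]

The two sides have different dimensions, so the equation is NOT dimensionally consistent.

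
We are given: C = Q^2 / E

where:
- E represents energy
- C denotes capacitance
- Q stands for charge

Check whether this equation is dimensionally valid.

Yes

E (energy) has dimensions [L^2 M T^-2].
C (capacitance) has dimensions [I^2 L^-2 M^-1 T^4].
Q (charge) has dimensions [I T].

Left side: [I^2 L^-2 M^-1 T^4]
Right side: [I^2 L^-2 M^-1 T^4]

Both sides have the same dimensions, so the equation is dimensionally consistent.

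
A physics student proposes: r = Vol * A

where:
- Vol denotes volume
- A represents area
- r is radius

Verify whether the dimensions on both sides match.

No

Vol (volume) has dimensions [L^3].
A (area) has dimensions [L^2].
r (radius) has dimensions [L].

Left side: [L]
Right side: [L^5]

The two sides have different dimensions, so the equation is NOT dimensionally consistent.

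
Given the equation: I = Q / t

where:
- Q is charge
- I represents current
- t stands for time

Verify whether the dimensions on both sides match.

Yes

Q (charge) has dimensions [I T].
I (current) has dimensions [I].
t (time) has dimensions [T].

Left side: [I]
Right side: [I]

Both sides have the same dimensions, so the equation is dimensionally consistent.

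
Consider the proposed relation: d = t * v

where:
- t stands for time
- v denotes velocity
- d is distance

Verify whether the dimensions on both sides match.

Yes

t (time) has dimensions [T].
v (velocity) has dimensions [L T^-1].
d (distance) has dimensions [L].

Left side: [L]
Right side: [L]

Both sides have the same dimensions, so the equation is dimensionally consistent.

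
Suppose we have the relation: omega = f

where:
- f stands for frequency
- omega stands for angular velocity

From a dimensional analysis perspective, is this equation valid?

Yes

f (frequency) has dimensions [T^-1].
omega (angular velocity) has dimensions [T^-1].

Left side: [T^-1]
Right side: [T^-1]

Both sides have the same dimensions, so the equation is dimensionally consistent.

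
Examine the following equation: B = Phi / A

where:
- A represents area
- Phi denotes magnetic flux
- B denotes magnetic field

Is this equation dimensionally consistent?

Yes

A (area) has dimensions [L^2].
Phi (magnetic flux) has dimensions [I^-1 L^2 M T^-2].
B (magnetic field) has dimensions [I^-1 M T^-2].

Left side: [I^-1 M T^-2]
Right side: [I^-1 M T^-2]

Both sides have the same dimensions, so the equation is dimensionally consistent.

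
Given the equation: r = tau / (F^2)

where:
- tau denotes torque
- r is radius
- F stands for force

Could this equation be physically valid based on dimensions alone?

No

tau (torque) has dimensions [L^2 M T^-2].
r (radius) has dimensions [L].
F (force) has dimensions [L M T^-2].

Left side: [L]
Right side: [M^-1 T^2]

The two sides have different dimensions, so the equation is NOT dimensionally consistent.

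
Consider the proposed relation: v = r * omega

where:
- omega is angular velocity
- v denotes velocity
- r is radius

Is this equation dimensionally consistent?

Yes

omega (angular velocity) has dimensions [T^-1].
v (velocity) has dimensions [L T^-1].
r (radius) has dimensions [L].

Left side: [L T^-1]
Right side: [L T^-1]

Both sides have the same dimensions, so the equation is dimensionally consistent.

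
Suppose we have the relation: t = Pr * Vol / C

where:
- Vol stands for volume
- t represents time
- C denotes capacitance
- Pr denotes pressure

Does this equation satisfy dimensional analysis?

No

Vol (volume) has dimensions [L^3].
t (time) has dimensions [T].
C (capacitance) has dimensions [I^2 L^-2 M^-1 T^4].
Pr (pressure) has dimensions [L^-1 M T^-2].

Left side: [T]
Right side: [I^-2 L^4 M^2 T^-6]

The two sides have different dimensions, so the equation is NOT dimensionally consistent.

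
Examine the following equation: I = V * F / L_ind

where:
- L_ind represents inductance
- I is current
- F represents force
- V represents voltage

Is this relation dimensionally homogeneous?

No

L_ind (inductance) has dimensions [I^-2 L^2 M T^-2].
I (current) has dimensions [I].
F (force) has dimensions [L M T^-2].
V (voltage) has dimensions [I^-1 L^2 M T^-3].

Left side: [I]
Right side: [I L M T^-3]

The two sides have different dimensions, so the equation is NOT dimensionally consistent.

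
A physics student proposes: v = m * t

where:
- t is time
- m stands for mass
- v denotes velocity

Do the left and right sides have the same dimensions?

No

t (time) has dimensions [T].
m (mass) has dimensions [M].
v (velocity) has dimensions [L T^-1].

Left side: [L T^-1]
Right side: [M T]

The two sides have different dimensions, so the equation is NOT dimensionally consistent.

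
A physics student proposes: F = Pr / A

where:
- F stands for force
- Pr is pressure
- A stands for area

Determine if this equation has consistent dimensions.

No

F (force) has dimensions [L M T^-2].
Pr (pressure) has dimensions [L^-1 M T^-2].
A (area) has dimensions [L^2].

Left side: [L M T^-2]
Right side: [L^-3 M T^-2]

The two sides have different dimensions, so the equation is NOT dimensionally consistent.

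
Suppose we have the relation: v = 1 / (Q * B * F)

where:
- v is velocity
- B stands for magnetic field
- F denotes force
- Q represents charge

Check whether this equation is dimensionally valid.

No

v (velocity) has dimensions [L T^-1].
B (magnetic field) has dimensions [I^-1 M T^-2].
F (force) has dimensions [L M T^-2].
Q (charge) has dimensions [I T].

Left side: [L T^-1]
Right side: [L^-1 M^-2 T^3]

The two sides have different dimensions, so the equation is NOT dimensionally consistent.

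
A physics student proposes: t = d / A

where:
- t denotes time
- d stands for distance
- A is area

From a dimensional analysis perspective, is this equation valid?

No

t (time) has dimensions [T].
d (distance) has dimensions [L].
A (area) has dimensions [L^2].

Left side: [T]
Right side: [L^-1]

The two sides have different dimensions, so the equation is NOT dimensionally consistent.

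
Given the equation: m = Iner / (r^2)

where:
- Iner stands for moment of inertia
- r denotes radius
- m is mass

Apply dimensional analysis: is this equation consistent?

Yes

Iner (moment of inertia) has dimensions [L^2 M].
r (radius) has dimensions [L].
m (mass) has dimensions [M].

Left side: [M]
Right side: [M]

Both sides have the same dimensions, so the equation is dimensionally consistent.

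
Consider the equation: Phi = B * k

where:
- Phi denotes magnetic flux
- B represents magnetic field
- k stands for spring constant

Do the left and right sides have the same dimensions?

No

Phi (magnetic flux) has dimensions [I^-1 L^2 M T^-2].
B (magnetic field) has dimensions [I^-1 M T^-2].
k (spring constant) has dimensions [M T^-2].

Left side: [I^-1 L^2 M T^-2]
Right side: [I^-1 M^2 T^-4]

The two sides have different dimensions, so the equation is NOT dimensionally consistent.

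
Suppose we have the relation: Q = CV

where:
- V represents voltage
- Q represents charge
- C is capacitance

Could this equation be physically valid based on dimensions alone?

Yes

V (voltage) has dimensions [I^-1 L^2 M T^-3].
Q (charge) has dimensions [I T].
C (capacitance) has dimensions [I^2 L^-2 M^-1 T^4].

Left side: [I T]
Right side: [I T]

Both sides have the same dimensions, so the equation is dimensionally consistent.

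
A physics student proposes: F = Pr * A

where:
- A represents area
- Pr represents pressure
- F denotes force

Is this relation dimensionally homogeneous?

Yes

A (area) has dimensions [L^2].
Pr (pressure) has dimensions [L^-1 M T^-2].
F (force) has dimensions [L M T^-2].

Left side: [L M T^-2]
Right side: [L M T^-2]

Both sides have the same dimensions, so the equation is dimensionally consistent.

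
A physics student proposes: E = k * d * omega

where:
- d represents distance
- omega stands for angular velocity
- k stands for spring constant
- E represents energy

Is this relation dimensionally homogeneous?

No

d (distance) has dimensions [L].
omega (angular velocity) has dimensions [T^-1].
k (spring constant) has dimensions [M T^-2].
E (energy) has dimensions [L^2 M T^-2].

Left side: [L^2 M T^-2]
Right side: [L M T^-3]

The two sides have different dimensions, so the equation is NOT dimensionally consistent.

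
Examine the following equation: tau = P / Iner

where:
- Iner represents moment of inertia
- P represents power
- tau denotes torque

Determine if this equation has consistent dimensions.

No

Iner (moment of inertia) has dimensions [L^2 M].
P (power) has dimensions [L^2 M T^-3].
tau (torque) has dimensions [L^2 M T^-2].

Left side: [L^2 M T^-2]
Right side: [T^-3]

The two sides have different dimensions, so the equation is NOT dimensionally consistent.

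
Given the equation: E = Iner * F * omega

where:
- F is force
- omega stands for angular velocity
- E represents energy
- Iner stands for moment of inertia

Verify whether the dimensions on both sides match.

No

F (force) has dimensions [L M T^-2].
omega (angular velocity) has dimensions [T^-1].
E (energy) has dimensions [L^2 M T^-2].
Iner (moment of inertia) has dimensions [L^2 M].

Left side: [L^2 M T^-2]
Right side: [L^3 M^2 T^-3]

The two sides have different dimensions, so the equation is NOT dimensionally consistent.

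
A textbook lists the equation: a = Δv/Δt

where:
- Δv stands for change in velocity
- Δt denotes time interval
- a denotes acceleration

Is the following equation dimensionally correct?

Yes

Δv (change in velocity) has dimensions [L T^-1].
Δt (time interval) has dimensions [T].
a (acceleration) has dimensions [L T^-2].

Left side: [L T^-2]
Right side: [L T^-2]

Both sides have the same dimensions, so the equation is dimensionally consistent.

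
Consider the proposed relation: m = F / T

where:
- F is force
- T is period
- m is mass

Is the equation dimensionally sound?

No

F (force) has dimensions [L M T^-2].
T (period) has dimensions [T].
m (mass) has dimensions [M].

Left side: [M]
Right side: [L M T^-3]

The two sides have different dimensions, so the equation is NOT dimensionally consistent.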